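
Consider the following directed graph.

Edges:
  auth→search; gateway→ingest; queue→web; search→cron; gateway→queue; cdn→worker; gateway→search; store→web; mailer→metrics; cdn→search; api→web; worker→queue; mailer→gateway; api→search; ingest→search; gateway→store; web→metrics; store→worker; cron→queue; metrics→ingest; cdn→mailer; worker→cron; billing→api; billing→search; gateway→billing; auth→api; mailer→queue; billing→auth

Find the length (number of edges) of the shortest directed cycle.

For each vertex v, BFS finds the shortest path from v back to v.
The shortest such closed walk is metrics → ingest → search → cron → queue → web → metrics, length 6.

6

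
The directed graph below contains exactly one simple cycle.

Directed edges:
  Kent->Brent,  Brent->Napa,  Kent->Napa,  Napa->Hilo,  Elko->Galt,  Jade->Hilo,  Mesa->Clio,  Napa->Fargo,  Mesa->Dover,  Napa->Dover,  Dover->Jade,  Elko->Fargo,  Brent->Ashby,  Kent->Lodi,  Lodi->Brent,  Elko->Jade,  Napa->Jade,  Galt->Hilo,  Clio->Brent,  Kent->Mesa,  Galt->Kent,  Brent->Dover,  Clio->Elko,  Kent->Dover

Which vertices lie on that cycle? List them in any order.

DFS with gray/black marking from Kent:
Kent gray
  Lodi gray
    Brent gray
      Ashby gray
      Ashby black
      Napa gray
        Dover gray
          Jade gray
            Hilo gray
            Hilo black
          Jade black
        Dover black
        Napa→Jade: Jade black — skip
        Fargo gray
        Fargo black
        Napa→Hilo: Hilo black — skip
      Napa black
      Brent→Dover: Dover black — skip
    Brent black
  Lodi black
  Kent→Napa: Napa black — skip
  Mesa gray
    Clio gray
      Clio→Brent: Brent black — skip
      Elko gray
        Galt gray
          Galt→Hilo: Hilo black — skip
          Galt→Kent: Kent is gray → back edge
Back edge closes the cycle Kent → Mesa → Clio → Elko → Galt → Kent; its vertices are {Clio, Elko, Galt, Kent, Mesa}.

Clio, Elko, Galt, Kent, Mesa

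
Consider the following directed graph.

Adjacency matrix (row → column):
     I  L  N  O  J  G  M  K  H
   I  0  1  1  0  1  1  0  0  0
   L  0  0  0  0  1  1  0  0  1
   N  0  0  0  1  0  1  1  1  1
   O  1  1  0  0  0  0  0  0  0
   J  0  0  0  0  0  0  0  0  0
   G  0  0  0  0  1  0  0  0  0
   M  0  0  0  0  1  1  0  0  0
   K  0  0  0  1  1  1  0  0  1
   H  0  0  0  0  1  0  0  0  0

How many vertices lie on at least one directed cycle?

A vertex is on a directed cycle iff it belongs to a strongly connected component of size ≥ 2 (or has a self-loop).
The vertices on cycles are {I, K, N, O} — 4 in total.

4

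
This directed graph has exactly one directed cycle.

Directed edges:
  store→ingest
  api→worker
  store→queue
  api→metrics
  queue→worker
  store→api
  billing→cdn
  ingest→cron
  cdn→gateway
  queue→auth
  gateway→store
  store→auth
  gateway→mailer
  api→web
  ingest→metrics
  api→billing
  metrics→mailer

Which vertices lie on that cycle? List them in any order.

api, cdn, store, billing, gateway

DFS with gray/black marking from store:
store gray
  auth gray
  auth black
  api gray
    worker gray
    worker black
    billing gray
      cdn gray
        gateway gray
          mailer gray
          mailer black
          gateway→store: store is gray → back edge
Back edge closes the cycle store → api → billing → cdn → gateway → store; its vertices are {api, cdn, store, billing, gateway}.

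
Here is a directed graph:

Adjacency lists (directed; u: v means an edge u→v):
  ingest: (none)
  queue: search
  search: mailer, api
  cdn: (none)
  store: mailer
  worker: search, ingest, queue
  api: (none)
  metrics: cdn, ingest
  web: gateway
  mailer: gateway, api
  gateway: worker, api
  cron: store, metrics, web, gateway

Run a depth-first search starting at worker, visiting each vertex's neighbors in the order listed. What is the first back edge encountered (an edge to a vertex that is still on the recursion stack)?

gateway->worker

DFS from worker (visiting each vertex's neighbors in the order listed); mark gray on enter, black on exit:
worker gray
  search gray
    mailer gray
      gateway gray
        gateway→worker: worker is gray → back edge
First back edge: gateway → worker.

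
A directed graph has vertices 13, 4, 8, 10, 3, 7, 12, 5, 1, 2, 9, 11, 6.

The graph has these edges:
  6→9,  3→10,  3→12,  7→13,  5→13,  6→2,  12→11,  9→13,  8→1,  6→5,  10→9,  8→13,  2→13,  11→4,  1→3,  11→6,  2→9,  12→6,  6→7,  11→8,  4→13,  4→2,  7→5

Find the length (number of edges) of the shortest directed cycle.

5

For each vertex v, BFS finds the shortest path from v back to v.
The shortest such closed walk is 3 → 12 → 11 → 8 → 1 → 3, length 5.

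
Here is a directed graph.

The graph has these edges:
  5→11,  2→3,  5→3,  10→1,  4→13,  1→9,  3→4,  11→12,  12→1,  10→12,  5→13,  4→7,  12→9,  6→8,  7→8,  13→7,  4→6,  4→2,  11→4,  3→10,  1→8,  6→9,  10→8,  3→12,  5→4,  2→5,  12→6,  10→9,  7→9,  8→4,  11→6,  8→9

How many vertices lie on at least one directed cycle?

A vertex is on a directed cycle iff it belongs to a strongly connected component of size ≥ 2 (or has a self-loop).
The vertices on cycles are {1, 2, 3, 4, 5, 6, 7, 8, 10, 11, 12, 13} — 12 in total.

12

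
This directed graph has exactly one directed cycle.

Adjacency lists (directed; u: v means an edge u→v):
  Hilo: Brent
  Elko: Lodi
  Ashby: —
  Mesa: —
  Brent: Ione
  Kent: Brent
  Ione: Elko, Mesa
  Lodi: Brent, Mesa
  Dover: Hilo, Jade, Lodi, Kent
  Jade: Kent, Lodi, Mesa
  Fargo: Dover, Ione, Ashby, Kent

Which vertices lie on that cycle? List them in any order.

Elko, Ione, Lodi, Brent

DFS with gray/black marking from Ione:
Ione gray
  Elko gray
    Lodi gray
      Brent gray
        Brent→Ione: Ione is gray → back edge
Back edge closes the cycle Ione → Elko → Lodi → Brent → Ione; its vertices are {Elko, Ione, Lodi, Brent}.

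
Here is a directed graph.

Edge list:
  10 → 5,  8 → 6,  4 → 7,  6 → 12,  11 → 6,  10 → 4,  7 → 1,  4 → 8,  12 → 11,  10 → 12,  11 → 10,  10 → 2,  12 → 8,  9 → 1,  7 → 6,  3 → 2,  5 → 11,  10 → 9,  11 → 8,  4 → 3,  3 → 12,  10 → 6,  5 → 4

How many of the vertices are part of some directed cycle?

9

A vertex is on a directed cycle iff it belongs to a strongly connected component of size ≥ 2 (or has a self-loop).
The vertices on cycles are {3, 4, 5, 6, 7, 8, 10, 11, 12} — 9 in total.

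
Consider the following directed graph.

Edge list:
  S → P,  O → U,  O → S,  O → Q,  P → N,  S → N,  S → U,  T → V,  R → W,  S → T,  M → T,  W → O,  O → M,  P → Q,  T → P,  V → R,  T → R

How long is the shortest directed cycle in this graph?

5

For each vertex v, BFS finds the shortest path from v back to v.
The shortest such closed walk is O → S → T → R → W → O, length 5.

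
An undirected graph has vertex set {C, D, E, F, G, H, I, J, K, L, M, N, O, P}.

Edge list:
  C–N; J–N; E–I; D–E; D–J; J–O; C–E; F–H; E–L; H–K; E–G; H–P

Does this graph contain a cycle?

DFS, tracking each vertex's parent; an edge to a visited non-parent vertex closes a cycle.
Start from D:
visit D (parent –)
  visit J (parent D)
    visit N (parent J)
      visit C (parent N)
        C–N: parent, skip
        visit E (parent C)
          E–C: parent, skip
          visit L (parent E)
            L–E: parent, skip
          visit G (parent E)
            G–E: parent, skip
          E–D: D visited and ≠ parent → cycle
Cycle: D – J – N – C – E – D.

Yes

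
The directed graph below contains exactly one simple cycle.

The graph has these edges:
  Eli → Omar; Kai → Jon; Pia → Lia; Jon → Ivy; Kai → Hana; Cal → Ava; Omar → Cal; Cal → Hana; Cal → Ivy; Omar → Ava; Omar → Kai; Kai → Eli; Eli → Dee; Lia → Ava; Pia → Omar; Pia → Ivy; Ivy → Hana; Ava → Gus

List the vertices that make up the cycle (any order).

DFS with gray/black marking from Omar:
Omar gray
  Cal gray
    Hana gray
    Hana black
    Ava gray
      Gus gray
      Gus black
    Ava black
    Ivy gray
      Ivy→Hana: Hana black — skip
    Ivy black
  Cal black
  Kai gray
    Kai→Hana: Hana black — skip
    Eli gray
      Dee gray
      Dee black
      Eli→Omar: Omar is gray → back edge
Back edge closes the cycle Omar → Kai → Eli → Omar; its vertices are {Eli, Kai, Omar}.

Eli, Kai, Omar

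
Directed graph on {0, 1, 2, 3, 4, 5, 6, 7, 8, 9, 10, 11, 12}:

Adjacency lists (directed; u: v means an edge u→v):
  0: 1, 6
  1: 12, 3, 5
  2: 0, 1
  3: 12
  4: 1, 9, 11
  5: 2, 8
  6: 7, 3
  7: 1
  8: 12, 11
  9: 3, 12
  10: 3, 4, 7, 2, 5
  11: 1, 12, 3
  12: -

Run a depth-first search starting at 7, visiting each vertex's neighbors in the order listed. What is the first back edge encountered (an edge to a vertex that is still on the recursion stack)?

0→1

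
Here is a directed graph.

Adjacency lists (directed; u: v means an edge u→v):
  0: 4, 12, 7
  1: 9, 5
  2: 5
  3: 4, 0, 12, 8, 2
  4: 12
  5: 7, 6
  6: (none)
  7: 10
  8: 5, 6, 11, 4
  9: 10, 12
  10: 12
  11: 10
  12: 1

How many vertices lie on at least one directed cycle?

6

A vertex is on a directed cycle iff it belongs to a strongly connected component of size ≥ 2 (or has a self-loop).
The vertices on cycles are {1, 5, 7, 9, 10, 12} — 6 in total.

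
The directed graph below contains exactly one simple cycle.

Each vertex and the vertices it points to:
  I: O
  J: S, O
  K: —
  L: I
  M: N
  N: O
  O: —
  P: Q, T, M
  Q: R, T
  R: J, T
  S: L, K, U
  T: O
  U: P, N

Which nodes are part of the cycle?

DFS with gray/black marking from S:
S gray
  L gray
    I gray
      O gray
      O black
    I black
  L black
  K gray
  K black
  U gray
    P gray
      Q gray
        R gray
          J gray
            J→S: S is gray → back edge
Back edge closes the cycle S → U → P → Q → R → J → S; its vertices are {J, P, Q, R, S, U}.

J, P, Q, R, S, U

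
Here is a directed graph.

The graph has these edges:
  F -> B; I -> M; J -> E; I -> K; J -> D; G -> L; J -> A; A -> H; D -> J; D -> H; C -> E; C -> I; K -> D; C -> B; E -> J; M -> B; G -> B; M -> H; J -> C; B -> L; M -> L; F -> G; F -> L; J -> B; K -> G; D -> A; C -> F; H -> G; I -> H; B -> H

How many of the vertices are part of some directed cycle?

9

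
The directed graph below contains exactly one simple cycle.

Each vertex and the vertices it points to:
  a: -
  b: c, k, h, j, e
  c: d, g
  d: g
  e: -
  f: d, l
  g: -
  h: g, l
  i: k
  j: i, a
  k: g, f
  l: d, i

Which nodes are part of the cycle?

f, i, k, l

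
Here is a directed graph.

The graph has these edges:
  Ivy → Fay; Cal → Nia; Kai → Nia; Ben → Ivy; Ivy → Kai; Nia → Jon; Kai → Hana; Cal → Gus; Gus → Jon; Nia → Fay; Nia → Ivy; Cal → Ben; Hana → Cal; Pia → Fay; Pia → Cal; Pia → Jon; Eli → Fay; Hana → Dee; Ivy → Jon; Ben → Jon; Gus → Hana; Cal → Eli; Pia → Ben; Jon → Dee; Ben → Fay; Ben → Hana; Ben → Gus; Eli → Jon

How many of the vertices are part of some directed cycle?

7

A vertex is on a directed cycle iff it belongs to a strongly connected component of size ≥ 2 (or has a self-loop).
The vertices on cycles are {Ben, Cal, Gus, Ivy, Kai, Nia, Hana} — 7 in total.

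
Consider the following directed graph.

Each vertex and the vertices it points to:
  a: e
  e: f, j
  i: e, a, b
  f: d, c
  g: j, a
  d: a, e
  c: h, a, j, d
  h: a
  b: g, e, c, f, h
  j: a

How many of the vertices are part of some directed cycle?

7

A vertex is on a directed cycle iff it belongs to a strongly connected component of size ≥ 2 (or has a self-loop).
The vertices on cycles are {a, c, d, e, f, h, j} — 7 in total.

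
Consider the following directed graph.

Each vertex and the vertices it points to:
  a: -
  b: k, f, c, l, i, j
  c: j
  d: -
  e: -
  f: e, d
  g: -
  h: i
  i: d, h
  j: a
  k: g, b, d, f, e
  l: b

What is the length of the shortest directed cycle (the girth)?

2

For each vertex v, BFS finds the shortest path from v back to v.
The shortest such closed walk is b → k → b, length 2.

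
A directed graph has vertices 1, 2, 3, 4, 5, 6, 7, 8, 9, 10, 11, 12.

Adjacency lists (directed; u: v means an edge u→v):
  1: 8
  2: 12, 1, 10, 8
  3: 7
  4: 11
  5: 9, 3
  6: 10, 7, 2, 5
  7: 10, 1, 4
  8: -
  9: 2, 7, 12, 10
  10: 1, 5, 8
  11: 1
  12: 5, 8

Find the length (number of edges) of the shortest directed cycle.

3

For each vertex v, BFS finds the shortest path from v back to v.
The shortest such closed walk is 5 → 9 → 12 → 5, length 3.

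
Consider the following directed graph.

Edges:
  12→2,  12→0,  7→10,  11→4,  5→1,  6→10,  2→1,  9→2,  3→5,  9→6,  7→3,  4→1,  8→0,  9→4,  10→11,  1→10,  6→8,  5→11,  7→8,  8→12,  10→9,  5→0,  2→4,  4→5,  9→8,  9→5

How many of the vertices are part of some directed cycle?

A vertex is on a directed cycle iff it belongs to a strongly connected component of size ≥ 2 (or has a self-loop).
The vertices on cycles are {1, 2, 4, 5, 6, 8, 9, 10, 11, 12} — 10 in total.

10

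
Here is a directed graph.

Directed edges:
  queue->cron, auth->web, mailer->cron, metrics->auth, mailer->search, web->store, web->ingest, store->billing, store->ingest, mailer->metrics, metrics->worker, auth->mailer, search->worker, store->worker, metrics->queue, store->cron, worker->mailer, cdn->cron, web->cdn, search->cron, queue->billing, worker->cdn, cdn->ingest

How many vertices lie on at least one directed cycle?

A vertex is on a directed cycle iff it belongs to a strongly connected component of size ≥ 2 (or has a self-loop).
The vertices on cycles are {web, auth, store, mailer, search, worker, metrics} — 7 in total.

7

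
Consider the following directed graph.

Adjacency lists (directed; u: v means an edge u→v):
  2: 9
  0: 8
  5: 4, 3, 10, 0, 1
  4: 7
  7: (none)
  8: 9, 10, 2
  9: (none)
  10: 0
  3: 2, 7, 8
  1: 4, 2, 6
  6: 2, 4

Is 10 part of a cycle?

10 is on a cycle iff 10 can reach itself via ≥1 edge.
10 → 0 → 8 → 10 — yes.

Yes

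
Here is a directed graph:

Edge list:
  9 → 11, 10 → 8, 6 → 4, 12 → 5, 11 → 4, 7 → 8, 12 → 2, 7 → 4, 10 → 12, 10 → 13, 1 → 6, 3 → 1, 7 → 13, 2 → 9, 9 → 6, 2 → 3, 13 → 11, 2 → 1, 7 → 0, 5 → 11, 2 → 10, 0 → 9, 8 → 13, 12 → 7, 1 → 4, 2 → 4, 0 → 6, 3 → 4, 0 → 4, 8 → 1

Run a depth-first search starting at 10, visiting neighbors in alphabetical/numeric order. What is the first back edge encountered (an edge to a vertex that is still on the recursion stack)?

2->10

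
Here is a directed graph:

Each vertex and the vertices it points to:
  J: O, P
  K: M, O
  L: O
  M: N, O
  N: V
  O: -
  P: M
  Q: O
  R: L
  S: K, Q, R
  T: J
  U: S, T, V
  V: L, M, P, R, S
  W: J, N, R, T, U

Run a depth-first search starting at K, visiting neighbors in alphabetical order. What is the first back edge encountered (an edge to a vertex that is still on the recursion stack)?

DFS from K (visiting neighbors in alphabetical order); mark gray on enter, black on exit:
K gray
  M gray
    N gray
      V gray
        L gray
          O gray
          O black
        L black
        V→M: M is gray → back edge
First back edge: V → M.

V→M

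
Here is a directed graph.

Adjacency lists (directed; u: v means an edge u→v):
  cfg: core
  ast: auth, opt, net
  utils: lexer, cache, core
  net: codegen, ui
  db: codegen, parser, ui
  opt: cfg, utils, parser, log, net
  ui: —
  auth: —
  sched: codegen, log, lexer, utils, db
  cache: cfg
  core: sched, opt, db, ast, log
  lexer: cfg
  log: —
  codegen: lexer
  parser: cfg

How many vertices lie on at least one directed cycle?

12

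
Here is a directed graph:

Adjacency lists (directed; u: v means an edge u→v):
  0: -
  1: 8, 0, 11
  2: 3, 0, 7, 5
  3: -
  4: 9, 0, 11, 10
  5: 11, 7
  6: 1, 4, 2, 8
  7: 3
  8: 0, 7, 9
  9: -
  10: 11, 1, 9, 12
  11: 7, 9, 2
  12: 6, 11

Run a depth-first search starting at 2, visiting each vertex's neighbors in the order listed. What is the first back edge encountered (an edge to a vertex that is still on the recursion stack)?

DFS from 2 (visiting each vertex's neighbors in the order listed); mark gray on enter, black on exit:
2 gray
  3 gray
  3 black
  0 gray
  0 black
  7 gray
    7→3: 3 black — skip
  7 black
  5 gray
    11 gray
      11→7: 7 black — skip
      9 gray
      9 black
      11→2: 2 is gray → back edge
First back edge: 11 → 2.

11→2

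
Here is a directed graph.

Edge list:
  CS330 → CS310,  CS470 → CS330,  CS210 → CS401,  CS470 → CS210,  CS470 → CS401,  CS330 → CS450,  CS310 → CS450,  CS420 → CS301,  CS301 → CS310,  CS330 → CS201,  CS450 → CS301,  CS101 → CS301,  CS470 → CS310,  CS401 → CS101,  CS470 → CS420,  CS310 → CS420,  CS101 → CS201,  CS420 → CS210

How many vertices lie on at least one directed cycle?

7

A vertex is on a directed cycle iff it belongs to a strongly connected component of size ≥ 2 (or has a self-loop).
The vertices on cycles are {CS101, CS210, CS301, CS310, CS401, CS420, CS450} — 7 in total.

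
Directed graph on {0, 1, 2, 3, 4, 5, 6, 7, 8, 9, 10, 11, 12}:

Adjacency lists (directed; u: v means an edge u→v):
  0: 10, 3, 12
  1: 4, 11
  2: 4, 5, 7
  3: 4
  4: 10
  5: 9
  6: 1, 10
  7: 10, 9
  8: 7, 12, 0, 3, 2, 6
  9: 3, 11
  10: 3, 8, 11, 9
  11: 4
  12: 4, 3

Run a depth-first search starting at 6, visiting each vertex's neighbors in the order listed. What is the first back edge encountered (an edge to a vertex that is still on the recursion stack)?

3->4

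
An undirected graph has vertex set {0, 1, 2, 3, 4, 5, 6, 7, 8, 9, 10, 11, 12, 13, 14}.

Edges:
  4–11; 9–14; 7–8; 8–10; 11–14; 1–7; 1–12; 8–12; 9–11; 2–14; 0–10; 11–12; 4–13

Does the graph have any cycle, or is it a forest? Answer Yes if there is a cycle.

DFS, tracking each vertex's parent; an edge to a visited non-parent vertex closes a cycle.
Start from 10:
visit 10 (parent –)
  visit 8 (parent 10)
    8–10: parent, skip
    visit 7 (parent 8)
      visit 1 (parent 7)
        visit 12 (parent 1)
          12–1: parent, skip
          12–8: 8 visited and ≠ parent → cycle
Cycle: 8 – 7 – 1 – 12 – 8.

Yes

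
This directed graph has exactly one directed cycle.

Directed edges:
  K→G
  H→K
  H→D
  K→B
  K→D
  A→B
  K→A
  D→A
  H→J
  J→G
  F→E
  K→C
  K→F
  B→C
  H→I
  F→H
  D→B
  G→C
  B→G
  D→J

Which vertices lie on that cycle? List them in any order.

DFS with gray/black marking from F:
F gray
  E gray
  E black
  H gray
    K gray
      C gray
      C black
      A gray
        B gray
          B→C: C black — skip
          G gray
            G→C: C black — skip
          G black
        B black
      A black
      K→F: F is gray → back edge
Back edge closes the cycle F → H → K → F; its vertices are {F, H, K}.

F, H, K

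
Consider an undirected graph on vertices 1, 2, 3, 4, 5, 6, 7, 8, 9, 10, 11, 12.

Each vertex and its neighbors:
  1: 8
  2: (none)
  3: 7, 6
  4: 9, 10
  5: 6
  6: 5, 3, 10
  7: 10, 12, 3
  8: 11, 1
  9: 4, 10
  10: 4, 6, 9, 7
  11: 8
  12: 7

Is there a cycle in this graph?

Yes

DFS, tracking each vertex's parent; an edge to a visited non-parent vertex closes a cycle.
Start from 7:
visit 7 (parent –)
  visit 10 (parent 7)
    visit 4 (parent 10)
      visit 9 (parent 4)
        9–4: parent, skip
        9–10: 10 visited and ≠ parent → cycle
Cycle: 10 – 4 – 9 – 10.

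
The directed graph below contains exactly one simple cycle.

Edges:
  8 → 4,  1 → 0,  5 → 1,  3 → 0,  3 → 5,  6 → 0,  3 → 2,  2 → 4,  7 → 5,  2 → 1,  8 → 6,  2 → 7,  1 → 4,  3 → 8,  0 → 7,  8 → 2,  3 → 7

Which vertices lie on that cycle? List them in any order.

DFS with gray/black marking from 5:
5 gray
  1 gray
    4 gray
    4 black
    0 gray
      7 gray
        7→5: 5 is gray → back edge
Back edge closes the cycle 5 → 1 → 0 → 7 → 5; its vertices are {0, 1, 5, 7}.

0, 1, 5, 7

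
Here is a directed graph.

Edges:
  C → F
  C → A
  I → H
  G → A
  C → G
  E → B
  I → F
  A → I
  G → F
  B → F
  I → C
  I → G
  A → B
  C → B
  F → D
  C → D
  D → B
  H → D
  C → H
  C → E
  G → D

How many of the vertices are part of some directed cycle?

A vertex is on a directed cycle iff it belongs to a strongly connected component of size ≥ 2 (or has a self-loop).
The vertices on cycles are {A, B, C, D, F, G, I} — 7 in total.

7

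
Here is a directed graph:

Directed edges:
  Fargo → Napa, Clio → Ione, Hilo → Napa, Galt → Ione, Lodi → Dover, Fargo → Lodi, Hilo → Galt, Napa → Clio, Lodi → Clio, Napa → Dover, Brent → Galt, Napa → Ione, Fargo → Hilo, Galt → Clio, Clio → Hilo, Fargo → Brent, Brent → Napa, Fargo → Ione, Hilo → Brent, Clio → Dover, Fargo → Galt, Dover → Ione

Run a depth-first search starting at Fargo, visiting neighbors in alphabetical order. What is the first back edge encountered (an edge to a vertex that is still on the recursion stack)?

DFS from Fargo (visiting neighbors in alphabetical order); mark gray on enter, black on exit:
Fargo gray
  Brent gray
    Galt gray
      Clio gray
        Dover gray
          Ione gray
          Ione black
        Dover black
        Hilo gray
          Hilo→Brent: Brent is gray → back edge
First back edge: Hilo → Brent.

Hilo→Brent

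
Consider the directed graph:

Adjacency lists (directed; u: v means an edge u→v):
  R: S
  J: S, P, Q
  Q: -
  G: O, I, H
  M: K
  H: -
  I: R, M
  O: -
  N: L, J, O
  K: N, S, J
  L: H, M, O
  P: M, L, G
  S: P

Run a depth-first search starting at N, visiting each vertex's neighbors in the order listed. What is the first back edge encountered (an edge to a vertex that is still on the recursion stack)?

DFS from N (visiting each vertex's neighbors in the order listed); mark gray on enter, black on exit:
N gray
  L gray
    H gray
    H black
    M gray
      K gray
        K→N: N is gray → back edge
First back edge: K → N.

K->N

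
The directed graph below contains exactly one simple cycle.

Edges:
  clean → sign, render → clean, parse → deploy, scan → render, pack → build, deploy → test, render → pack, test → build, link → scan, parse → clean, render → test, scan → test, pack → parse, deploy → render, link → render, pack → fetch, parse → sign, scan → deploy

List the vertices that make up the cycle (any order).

pack, parse, deploy, render

DFS with gray/black marking from deploy:
deploy gray
  render gray
    clean gray
      sign gray
      sign black
    clean black
    pack gray
      parse gray
        parse→deploy: deploy is gray → back edge
Back edge closes the cycle deploy → render → pack → parse → deploy; its vertices are {pack, parse, deploy, render}.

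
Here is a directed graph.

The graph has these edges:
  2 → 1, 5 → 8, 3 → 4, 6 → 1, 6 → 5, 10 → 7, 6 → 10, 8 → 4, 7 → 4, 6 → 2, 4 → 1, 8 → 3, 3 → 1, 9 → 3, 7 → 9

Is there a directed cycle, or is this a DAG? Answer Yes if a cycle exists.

DFS with white/gray/black marking, starting from 6:
6 gray
  1 gray
  1 black
  2 gray
    2→1: 1 black — skip
  2 black
  10 gray
    7 gray
      9 gray
        3 gray
          3→1: 1 black — skip
          4 gray
            4→1: 1 black — skip
          4 black
        3 black
      9 black
      7→4: 4 black — skip
    7 black
  10 black
  5 gray
    8 gray
      8→4: 4 black — skip
      8→3: 3 black — skip
    8 black
  5 black
6 black
Every edge goes to a white or black vertex — no back edge, so the graph is acyclic.

No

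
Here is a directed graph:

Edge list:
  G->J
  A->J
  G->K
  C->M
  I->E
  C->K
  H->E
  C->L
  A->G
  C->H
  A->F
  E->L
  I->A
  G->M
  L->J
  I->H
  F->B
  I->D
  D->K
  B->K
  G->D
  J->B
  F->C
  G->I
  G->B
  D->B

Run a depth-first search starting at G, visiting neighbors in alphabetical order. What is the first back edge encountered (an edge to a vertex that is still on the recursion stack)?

A→G

DFS from G (visiting neighbors in alphabetical order); mark gray on enter, black on exit:
G gray
  B gray
    K gray
    K black
  B black
  D gray
    D→B: B black — skip
    D→K: K black — skip
  D black
  I gray
    A gray
      F gray
        F→B: B black — skip
        C gray
          H gray
            E gray
              L gray
                J gray
                  J→B: B black — skip
                J black
              L black
            E black
          H black
          C→K: K black — skip
          C→L: L black — skip
          M gray
          M black
        C black
      F black
      A→G: G is gray → back edge
First back edge: A → G.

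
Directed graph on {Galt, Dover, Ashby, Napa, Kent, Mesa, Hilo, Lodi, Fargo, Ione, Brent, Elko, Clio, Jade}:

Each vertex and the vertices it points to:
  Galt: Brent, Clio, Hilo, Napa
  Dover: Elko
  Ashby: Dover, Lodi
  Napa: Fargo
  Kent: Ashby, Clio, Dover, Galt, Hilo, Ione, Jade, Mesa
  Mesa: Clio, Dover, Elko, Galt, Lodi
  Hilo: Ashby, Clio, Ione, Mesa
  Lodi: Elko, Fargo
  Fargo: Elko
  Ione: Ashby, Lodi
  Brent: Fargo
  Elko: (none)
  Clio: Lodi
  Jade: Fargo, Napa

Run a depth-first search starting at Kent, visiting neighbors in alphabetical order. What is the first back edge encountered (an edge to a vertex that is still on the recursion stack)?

Mesa->Galt

DFS from Kent (visiting neighbors in alphabetical order); mark gray on enter, black on exit:
Kent gray
  Ashby gray
    Dover gray
      Elko gray
      Elko black
    Dover black
    Lodi gray
      Lodi→Elko: Elko black — skip
      Fargo gray
        Fargo→Elko: Elko black — skip
      Fargo black
    Lodi black
  Ashby black
  Clio gray
    Clio→Lodi: Lodi black — skip
  Clio black
  Kent→Dover: Dover black — skip
  Galt gray
    Brent gray
      Brent→Fargo: Fargo black — skip
    Brent black
    Galt→Clio: Clio black — skip
    Hilo gray
      Hilo→Ashby: Ashby black — skip
      Hilo→Clio: Clio black — skip
      Ione gray
        Ione→Ashby: Ashby black — skip
        Ione→Lodi: Lodi black — skip
      Ione black
      Mesa gray
        Mesa→Clio: Clio black — skip
        Mesa→Dover: Dover black — skip
        Mesa→Elko: Elko black — skip
        Mesa→Galt: Galt is gray → back edge
First back edge: Mesa → Galt.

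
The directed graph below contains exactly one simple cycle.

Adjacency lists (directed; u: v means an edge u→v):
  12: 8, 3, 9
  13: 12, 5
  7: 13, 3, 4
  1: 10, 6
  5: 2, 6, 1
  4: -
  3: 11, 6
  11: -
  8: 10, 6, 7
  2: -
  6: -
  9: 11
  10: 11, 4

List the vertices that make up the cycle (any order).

DFS with gray/black marking from 13:
13 gray
  12 gray
    8 gray
      10 gray
        11 gray
        11 black
        4 gray
        4 black
      10 black
      6 gray
      6 black
      7 gray
        7→13: 13 is gray → back edge
Back edge closes the cycle 13 → 12 → 8 → 7 → 13; its vertices are {7, 8, 12, 13}.

7, 8, 12, 13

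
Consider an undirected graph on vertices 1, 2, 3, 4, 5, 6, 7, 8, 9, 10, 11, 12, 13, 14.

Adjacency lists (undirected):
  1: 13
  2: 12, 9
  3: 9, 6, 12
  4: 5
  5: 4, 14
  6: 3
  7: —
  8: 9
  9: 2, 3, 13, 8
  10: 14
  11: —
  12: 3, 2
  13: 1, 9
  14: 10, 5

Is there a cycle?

Yes

DFS, tracking each vertex's parent; an edge to a visited non-parent vertex closes a cycle.
Start from 5:
visit 5 (parent –)
  visit 4 (parent 5)
    4–5: parent, skip
  visit 14 (parent 5)
    visit 10 (parent 14)
      10–14: parent, skip
    14–5: parent, skip
visit 1 (parent –)
  visit 13 (parent 1)
    13–1: parent, skip
    visit 9 (parent 13)
      visit 2 (parent 9)
        visit 12 (parent 2)
          visit 3 (parent 12)
            3–9: 9 visited and ≠ parent → cycle
Cycle: 9 – 2 – 12 – 3 – 9.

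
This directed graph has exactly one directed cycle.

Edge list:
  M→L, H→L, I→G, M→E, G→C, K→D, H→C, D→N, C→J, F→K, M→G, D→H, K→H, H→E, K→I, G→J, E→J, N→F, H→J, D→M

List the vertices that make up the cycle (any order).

D, F, K, N

DFS with gray/black marking from K:
K gray
  I gray
    G gray
      J gray
      J black
      C gray
        C→J: J black — skip
      C black
    G black
  I black
  H gray
    L gray
    L black
    H→C: C black — skip
    H→J: J black — skip
    E gray
      E→J: J black — skip
    E black
  H black
  D gray
    M gray
      M→L: L black — skip
      M→G: G black — skip
      M→E: E black — skip
    M black
    D→H: H black — skip
    N gray
      F gray
        F→K: K is gray → back edge
Back edge closes the cycle K → D → N → F → K; its vertices are {D, F, K, N}.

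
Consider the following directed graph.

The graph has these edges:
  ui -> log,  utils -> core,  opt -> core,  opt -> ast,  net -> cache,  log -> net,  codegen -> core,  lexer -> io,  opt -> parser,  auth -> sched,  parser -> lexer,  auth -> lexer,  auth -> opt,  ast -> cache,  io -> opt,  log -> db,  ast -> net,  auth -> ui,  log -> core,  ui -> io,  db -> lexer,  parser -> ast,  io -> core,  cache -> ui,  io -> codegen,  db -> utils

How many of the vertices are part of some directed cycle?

A vertex is on a directed cycle iff it belongs to a strongly connected component of size ≥ 2 (or has a self-loop).
The vertices on cycles are {db, io, ui, ast, log, net, opt, cache, lexer, parser} — 10 in total.

10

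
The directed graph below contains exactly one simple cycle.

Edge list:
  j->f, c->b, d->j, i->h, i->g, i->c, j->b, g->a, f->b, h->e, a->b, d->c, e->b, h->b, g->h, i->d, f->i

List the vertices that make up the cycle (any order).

DFS with gray/black marking from f:
f gray
  i gray
    c gray
      b gray
      b black
    c black
    d gray
      j gray
        j→b: b black — skip
        j→f: f is gray → back edge
Back edge closes the cycle f → i → d → j → f; its vertices are {d, f, i, j}.

d, f, i, j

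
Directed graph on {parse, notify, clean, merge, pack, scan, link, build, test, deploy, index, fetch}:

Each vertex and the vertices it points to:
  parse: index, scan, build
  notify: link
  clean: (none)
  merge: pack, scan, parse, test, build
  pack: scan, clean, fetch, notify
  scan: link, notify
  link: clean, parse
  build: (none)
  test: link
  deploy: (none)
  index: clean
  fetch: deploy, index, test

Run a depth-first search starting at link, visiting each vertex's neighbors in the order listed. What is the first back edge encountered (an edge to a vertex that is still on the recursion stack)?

scan->link

DFS from link (visiting each vertex's neighbors in the order listed); mark gray on enter, black on exit:
link gray
  clean gray
  clean black
  parse gray
    index gray
      index→clean: clean black — skip
    index black
    scan gray
      scan→link: link is gray → back edge
First back edge: scan → link.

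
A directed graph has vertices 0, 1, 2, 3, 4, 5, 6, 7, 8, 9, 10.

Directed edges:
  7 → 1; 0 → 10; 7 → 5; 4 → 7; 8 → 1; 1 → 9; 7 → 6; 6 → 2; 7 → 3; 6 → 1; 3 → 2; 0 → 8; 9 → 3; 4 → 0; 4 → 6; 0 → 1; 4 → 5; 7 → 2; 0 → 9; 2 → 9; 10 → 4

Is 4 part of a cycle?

4 is on a cycle iff 4 can reach itself via ≥1 edge.
4 → 0 → 10 → 4 — yes.

Yes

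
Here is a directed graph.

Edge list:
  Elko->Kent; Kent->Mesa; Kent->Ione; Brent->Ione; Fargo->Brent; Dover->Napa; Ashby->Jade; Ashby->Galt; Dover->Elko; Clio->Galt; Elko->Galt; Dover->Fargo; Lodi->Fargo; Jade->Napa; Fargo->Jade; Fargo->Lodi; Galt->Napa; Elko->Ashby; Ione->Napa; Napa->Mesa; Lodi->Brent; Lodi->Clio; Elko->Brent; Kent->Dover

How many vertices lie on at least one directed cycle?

5

A vertex is on a directed cycle iff it belongs to a strongly connected component of size ≥ 2 (or has a self-loop).
The vertices on cycles are {Elko, Kent, Lodi, Dover, Fargo} — 5 in total.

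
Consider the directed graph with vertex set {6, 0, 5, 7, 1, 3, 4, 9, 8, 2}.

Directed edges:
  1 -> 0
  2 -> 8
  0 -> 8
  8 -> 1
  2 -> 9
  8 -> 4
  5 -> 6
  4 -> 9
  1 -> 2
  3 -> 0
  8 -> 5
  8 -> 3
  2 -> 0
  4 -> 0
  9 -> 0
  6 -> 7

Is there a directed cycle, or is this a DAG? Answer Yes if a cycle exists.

DFS with white/gray/black marking, starting from 0:
0 gray
  8 gray
    3 gray
      3→0: 0 is gray → back edge
Back edge found, so a cycle exists: 0 → 8 → 3 → 0.

Yes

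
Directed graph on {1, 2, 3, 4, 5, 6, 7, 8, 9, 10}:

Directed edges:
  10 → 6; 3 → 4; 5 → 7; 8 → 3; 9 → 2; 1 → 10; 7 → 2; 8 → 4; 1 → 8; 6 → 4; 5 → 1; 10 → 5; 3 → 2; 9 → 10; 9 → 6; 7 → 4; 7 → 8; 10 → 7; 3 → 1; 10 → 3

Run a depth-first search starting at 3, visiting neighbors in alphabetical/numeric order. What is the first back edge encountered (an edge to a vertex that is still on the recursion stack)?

8→3

DFS from 3 (visiting neighbors in alphabetical/numeric order); mark gray on enter, black on exit:
3 gray
  1 gray
    8 gray
      8→3: 3 is gray → back edge
First back edge: 8 → 3.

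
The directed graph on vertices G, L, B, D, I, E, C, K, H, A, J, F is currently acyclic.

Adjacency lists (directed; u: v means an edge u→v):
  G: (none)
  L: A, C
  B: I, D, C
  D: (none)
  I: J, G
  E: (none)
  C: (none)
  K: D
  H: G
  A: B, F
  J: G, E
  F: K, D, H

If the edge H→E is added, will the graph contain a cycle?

No

Adding H→E creates a cycle iff E can already reach H.
Explore from E: no path reaches H. The graph stays acyclic.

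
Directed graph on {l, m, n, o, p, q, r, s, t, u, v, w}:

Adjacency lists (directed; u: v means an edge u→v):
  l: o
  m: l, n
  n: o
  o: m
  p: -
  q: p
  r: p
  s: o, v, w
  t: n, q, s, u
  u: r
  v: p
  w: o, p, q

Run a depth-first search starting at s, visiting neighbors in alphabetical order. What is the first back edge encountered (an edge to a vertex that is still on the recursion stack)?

l->o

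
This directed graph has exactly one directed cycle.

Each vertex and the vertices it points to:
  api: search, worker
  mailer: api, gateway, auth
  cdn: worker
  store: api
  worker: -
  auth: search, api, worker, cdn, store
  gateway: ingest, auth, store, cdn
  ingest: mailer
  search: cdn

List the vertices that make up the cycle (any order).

ingest, mailer, gateway

DFS with gray/black marking from mailer:
mailer gray
  api gray
    search gray
      cdn gray
        worker gray
        worker black
      cdn black
    search black
    api→worker: worker black — skip
  api black
  gateway gray
    ingest gray
      ingest→mailer: mailer is gray → back edge
Back edge closes the cycle mailer → gateway → ingest → mailer; its vertices are {ingest, mailer, gateway}.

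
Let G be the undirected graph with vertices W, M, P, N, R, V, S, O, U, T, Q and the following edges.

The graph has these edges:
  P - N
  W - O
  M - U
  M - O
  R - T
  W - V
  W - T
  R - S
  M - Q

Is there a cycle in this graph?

DFS, tracking each vertex's parent; an edge to a visited non-parent vertex closes a cycle.
Start from T:
visit T (parent –)
  visit W (parent T)
    W–T: parent, skip
    visit V (parent W)
      V–W: parent, skip
    visit O (parent W)
      visit M (parent O)
        M–O: parent, skip
        visit Q (parent M)
          Q–M: parent, skip
        visit U (parent M)
          U–M: parent, skip
      O–W: parent, skip
  visit R (parent T)
    visit S (parent R)
      S–R: parent, skip
    R–T: parent, skip
visit P (parent –)
  visit N (parent P)
    N–P: parent, skip
No non-parent visited neighbor found — the graph is a forest.

No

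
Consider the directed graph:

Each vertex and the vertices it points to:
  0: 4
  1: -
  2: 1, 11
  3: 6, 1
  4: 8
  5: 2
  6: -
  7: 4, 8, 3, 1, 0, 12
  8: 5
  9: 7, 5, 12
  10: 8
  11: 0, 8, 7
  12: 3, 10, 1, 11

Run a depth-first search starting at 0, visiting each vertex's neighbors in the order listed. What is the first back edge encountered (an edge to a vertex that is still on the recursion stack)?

11->0

DFS from 0 (visiting each vertex's neighbors in the order listed); mark gray on enter, black on exit:
0 gray
  4 gray
    8 gray
      5 gray
        2 gray
          1 gray
          1 black
          11 gray
            11→0: 0 is gray → back edge
First back edge: 11 → 0.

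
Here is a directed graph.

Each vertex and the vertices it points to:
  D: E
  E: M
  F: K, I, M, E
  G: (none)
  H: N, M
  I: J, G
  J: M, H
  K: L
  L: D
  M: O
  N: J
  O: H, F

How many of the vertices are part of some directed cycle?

11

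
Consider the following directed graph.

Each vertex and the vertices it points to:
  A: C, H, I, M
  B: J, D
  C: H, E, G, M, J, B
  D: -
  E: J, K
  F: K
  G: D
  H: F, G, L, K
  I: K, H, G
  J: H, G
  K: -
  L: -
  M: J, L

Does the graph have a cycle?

DFS with white/gray/black marking, starting from F:
F gray
  K gray
  K black
F black
A gray
  C gray
    H gray
      H→F: F black — skip
      G gray
        D gray
        D black
      G black
      L gray
      L black
      H→K: K black — skip
    H black
    E gray
      J gray
        J→H: H black — skip
        J→G: G black — skip
      J black
      E→K: K black — skip
    E black
    C→G: G black — skip
    M gray
      M→J: J black — skip
      M→L: L black — skip
    M black
    C→J: J black — skip
    B gray
      B→J: J black — skip
      B→D: D black — skip
    B black
  C black
  A→H: H black — skip
  I gray
    I→K: K black — skip
    I→H: H black — skip
    I→G: G black — skip
  I black
  A→M: M black — skip
A black
Every edge goes to a white or black vertex — no back edge, so the graph is acyclic.

No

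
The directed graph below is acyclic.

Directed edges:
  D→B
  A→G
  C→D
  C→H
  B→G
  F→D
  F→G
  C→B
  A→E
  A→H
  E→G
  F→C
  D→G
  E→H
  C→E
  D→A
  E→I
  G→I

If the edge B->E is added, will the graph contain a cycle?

No

Adding B→E creates a cycle iff E can already reach B.
Explore from E: no path reaches B. The graph stays acyclic.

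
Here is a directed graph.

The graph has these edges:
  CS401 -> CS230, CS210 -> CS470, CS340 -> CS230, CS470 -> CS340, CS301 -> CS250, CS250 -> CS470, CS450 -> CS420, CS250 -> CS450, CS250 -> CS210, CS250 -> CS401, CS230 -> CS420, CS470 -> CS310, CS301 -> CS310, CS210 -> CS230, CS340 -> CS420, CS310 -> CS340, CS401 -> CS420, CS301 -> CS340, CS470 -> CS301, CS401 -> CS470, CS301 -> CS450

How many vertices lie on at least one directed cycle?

A vertex is on a directed cycle iff it belongs to a strongly connected component of size ≥ 2 (or has a self-loop).
The vertices on cycles are {CS210, CS250, CS301, CS401, CS470} — 5 in total.

5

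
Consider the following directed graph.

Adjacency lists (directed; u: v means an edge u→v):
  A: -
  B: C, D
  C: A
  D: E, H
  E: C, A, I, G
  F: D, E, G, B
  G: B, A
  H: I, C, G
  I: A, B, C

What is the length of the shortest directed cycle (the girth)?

For each vertex v, BFS finds the shortest path from v back to v.
The shortest such closed walk is E → G → B → D → E, length 4.

4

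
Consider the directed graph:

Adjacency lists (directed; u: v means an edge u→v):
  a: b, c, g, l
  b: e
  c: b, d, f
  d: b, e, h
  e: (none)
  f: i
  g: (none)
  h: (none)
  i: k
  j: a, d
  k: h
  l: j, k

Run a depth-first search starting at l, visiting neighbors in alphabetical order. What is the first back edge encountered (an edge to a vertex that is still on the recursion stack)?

a->l

DFS from l (visiting neighbors in alphabetical order); mark gray on enter, black on exit:
l gray
  j gray
    a gray
      b gray
        e gray
        e black
      b black
      c gray
        c→b: b black — skip
        d gray
          d→b: b black — skip
          d→e: e black — skip
          h gray
          h black
        d black
        f gray
          i gray
            k gray
              k→h: h black — skip
            k black
          i black
        f black
      c black
      g gray
      g black
      a→l: l is gray → back edge
First back edge: a → l.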